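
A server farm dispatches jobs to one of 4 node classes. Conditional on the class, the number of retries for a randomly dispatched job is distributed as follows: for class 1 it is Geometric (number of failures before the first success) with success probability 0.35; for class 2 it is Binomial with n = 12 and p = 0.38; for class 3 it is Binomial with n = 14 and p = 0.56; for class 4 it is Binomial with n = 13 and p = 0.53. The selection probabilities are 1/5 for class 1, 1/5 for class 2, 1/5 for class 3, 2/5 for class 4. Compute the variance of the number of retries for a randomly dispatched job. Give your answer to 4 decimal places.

Per component, 1: μ=1.85714, E[X²]=8.7551; 2: μ=4.56, E[X²]=23.6208; 3: μ=7.84, E[X²]=64.9152; 4: μ=6.89, E[X²]=50.7104.
E[X] = 0.2·1.85714 + 0.2·4.56 + 0.2·7.84 + 0.4·6.89 = 5.60743.
E[X²] = 0.2·8.7551 + 0.2·23.6208 + 0.2·64.9152 + 0.4·50.7104 = 39.7424.
Var(X) = E[X²] − (E[X])² = 39.7424 − 31.4433 = 8.29913.

8.2991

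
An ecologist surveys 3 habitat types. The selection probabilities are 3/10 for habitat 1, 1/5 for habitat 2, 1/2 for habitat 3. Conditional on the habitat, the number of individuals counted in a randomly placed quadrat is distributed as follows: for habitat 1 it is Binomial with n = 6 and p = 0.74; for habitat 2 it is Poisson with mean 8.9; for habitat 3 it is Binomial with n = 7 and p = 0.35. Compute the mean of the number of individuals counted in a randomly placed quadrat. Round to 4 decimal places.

4.3370

Component means — 1: 4.44; 2: 8.9; 3: 2.45.
E[X] = 0.3·4.44 + 0.2·8.9 + 0.5·2.45 = 4.337.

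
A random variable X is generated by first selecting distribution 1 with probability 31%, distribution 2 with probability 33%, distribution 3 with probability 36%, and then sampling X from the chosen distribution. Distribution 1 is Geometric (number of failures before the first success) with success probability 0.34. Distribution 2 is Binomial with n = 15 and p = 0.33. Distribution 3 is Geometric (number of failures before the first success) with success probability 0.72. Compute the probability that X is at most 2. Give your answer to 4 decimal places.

0.6005

Conditional on each component, P(X ≤ 2): 1: 0.712504; 2: 0.0833323; 3: 0.978048.
By total probability, P(X ≤ 2) = 0.31·0.712504 + 0.33·0.0833323 + 0.36·0.978048 = 0.600473.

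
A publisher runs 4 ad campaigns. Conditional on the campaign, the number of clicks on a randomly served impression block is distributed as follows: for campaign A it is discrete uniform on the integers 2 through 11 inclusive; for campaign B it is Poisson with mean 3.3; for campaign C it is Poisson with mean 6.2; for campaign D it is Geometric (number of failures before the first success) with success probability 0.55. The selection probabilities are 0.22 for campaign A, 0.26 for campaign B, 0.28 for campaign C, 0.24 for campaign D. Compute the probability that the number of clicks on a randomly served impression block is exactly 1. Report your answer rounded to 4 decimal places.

0.0946

Conditional on each campaign, P(X = 1): A: 0; B: 0.121714; C: 0.0125825; D: 0.2475.
By total probability, P(X = 1) = 0.22·0 + 0.26·0.121714 + 0.28·0.0125825 + 0.24·0.2475 = 0.0945688.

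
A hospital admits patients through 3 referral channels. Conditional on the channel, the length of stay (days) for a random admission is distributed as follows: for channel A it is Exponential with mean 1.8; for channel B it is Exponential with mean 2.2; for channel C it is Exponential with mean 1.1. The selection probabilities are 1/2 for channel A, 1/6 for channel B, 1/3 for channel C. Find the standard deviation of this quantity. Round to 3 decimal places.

1.730

Per component, A: μ=1.8, E[X²]=6.48; B: μ=2.2, E[X²]=9.68; C: μ=1.1, E[X²]=2.42.
E[X] = 0.5·1.8 + 0.166667·2.2 + 0.333333·1.1 = 1.63333.
E[X²] = 0.5·6.48 + 0.166667·9.68 + 0.333333·2.42 = 5.66.
Var(X) = E[X²] − (E[X])² = 5.66 − 2.66778 = 2.99222.
SD(X) = √2.99222 = 1.7298.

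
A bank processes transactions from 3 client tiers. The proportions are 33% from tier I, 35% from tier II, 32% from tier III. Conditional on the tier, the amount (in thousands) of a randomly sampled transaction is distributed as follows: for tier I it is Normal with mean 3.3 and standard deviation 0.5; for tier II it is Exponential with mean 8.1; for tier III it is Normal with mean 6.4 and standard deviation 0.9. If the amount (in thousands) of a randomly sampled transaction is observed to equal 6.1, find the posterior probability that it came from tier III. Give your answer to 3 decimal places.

0.868

Likelihoods f(6.1 | ·): I: 1.23652e-07; II: 0.0581371; III: 0.419315.
Posterior ∝ prior × likelihood. Numerator for III: 0.32·0.419315 = 0.134181.
Normalizing constant: 0.33·1.23652e-07 + 0.35·0.0581371 + 0.32·0.419315 = 0.154529.
P(III | observation) = 0.134181 / 0.154529 = 0.868322.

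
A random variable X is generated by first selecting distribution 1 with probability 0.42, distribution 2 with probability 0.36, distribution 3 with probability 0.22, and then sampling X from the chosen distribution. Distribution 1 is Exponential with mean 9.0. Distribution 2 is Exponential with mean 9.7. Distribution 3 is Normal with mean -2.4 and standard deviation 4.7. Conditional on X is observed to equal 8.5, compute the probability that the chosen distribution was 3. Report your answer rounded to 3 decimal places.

0.036

Likelihoods f(8.5 | ·): 1: 0.0432106; 2: 0.0429201; 3: 0.00576629.
Posterior ∝ prior × likelihood. Numerator for 3: 0.22·0.00576629 = 0.00126858.
Normalizing constant: 0.42·0.0432106 + 0.36·0.0429201 + 0.22·0.00576629 = 0.0348683.
P(3 | observation) = 0.00126858 / 0.0348683 = 0.0363821.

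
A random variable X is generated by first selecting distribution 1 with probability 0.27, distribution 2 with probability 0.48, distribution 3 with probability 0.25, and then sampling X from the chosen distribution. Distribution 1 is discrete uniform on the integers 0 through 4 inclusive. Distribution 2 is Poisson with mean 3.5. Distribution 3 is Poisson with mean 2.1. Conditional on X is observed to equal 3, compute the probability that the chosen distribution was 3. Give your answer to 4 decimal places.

0.2307

Likelihoods P(X=3 | ·): 1: 0.2; 2: 0.215785; 3: 0.189011.
Posterior ∝ prior × likelihood. Numerator for 3: 0.25·0.189011 = 0.0472529.
Normalizing constant: 0.27·0.2 + 0.48·0.215785 + 0.25·0.189011 = 0.20483.
P(3 | observation) = 0.0472529 / 0.20483 = 0.230693.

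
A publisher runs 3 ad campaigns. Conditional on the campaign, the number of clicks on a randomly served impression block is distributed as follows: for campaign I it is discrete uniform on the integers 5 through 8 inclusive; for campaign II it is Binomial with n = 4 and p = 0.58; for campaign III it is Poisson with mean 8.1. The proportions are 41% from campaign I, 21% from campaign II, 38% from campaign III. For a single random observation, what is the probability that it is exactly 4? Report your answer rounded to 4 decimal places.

Conditional on each campaign, P(X = 4): I: 0; II: 0.113165; III: 0.0544432.
By total probability, P(X = 4) = 0.41·0 + 0.21·0.113165 + 0.38·0.0544432 = 0.0444531.

0.0445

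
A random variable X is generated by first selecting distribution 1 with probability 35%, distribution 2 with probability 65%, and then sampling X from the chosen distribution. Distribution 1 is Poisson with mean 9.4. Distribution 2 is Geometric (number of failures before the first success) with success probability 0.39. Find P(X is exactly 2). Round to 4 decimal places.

0.0956

Conditional on each component, P(X = 2): 1: 0.00365475; 2: 0.145119.
By total probability, P(X = 2) = 0.35·0.00365475 + 0.65·0.145119 = 0.0956065.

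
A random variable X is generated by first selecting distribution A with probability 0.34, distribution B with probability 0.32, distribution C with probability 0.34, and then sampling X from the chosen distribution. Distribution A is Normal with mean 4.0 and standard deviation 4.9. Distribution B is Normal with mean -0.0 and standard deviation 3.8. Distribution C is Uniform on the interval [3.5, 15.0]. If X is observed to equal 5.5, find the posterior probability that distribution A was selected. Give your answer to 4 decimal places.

Likelihoods f(5.5 | ·): A: 0.07769; B: 0.0368324; C: 0.0869565.
Posterior ∝ prior × likelihood. Numerator for A: 0.34·0.07769 = 0.0264146.
Normalizing constant: 0.34·0.07769 + 0.32·0.0368324 + 0.34·0.0869565 = 0.0677662.
P(A | observation) = 0.0264146 / 0.0677662 = 0.38979.

0.3898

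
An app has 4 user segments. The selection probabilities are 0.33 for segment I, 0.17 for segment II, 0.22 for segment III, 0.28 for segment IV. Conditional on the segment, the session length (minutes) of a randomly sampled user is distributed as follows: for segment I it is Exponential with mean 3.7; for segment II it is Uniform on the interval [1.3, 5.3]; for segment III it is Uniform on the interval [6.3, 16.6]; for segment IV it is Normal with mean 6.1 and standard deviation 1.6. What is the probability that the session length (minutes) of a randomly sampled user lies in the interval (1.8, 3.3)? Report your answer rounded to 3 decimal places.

0.142

Conditional on each segment, P(1.8 < X < 3.3): I: 0.204903; II: 0.375; III: 0; IV: 0.0364597.
By total probability, P(1.8 < X < 3.3) = 0.33·0.204903 + 0.17·0.375 + 0.22·0 + 0.28·0.0364597 = 0.141577.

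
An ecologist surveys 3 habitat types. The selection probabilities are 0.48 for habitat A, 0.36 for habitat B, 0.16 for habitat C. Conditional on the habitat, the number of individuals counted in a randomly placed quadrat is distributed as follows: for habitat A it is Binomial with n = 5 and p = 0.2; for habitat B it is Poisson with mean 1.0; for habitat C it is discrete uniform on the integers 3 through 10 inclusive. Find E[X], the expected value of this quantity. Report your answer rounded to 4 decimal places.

1.8800

Component means — A: 1; B: 1; C: 6.5.
E[X] = 0.48·1 + 0.36·1 + 0.16·6.5 = 1.88.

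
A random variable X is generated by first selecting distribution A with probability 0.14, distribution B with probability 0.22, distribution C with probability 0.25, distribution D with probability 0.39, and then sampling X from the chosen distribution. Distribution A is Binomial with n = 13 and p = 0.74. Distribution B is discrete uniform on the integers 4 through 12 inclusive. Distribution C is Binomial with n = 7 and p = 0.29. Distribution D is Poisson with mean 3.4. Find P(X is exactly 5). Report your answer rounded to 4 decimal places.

Conditional on each component, P(X = 5): A: 0.00596381; B: 0.111111; C: 0.0217133; D: 0.126361.
By total probability, P(X = 5) = 0.14·0.00596381 + 0.22·0.111111 + 0.25·0.0217133 + 0.39·0.126361 = 0.0799884.

0.0800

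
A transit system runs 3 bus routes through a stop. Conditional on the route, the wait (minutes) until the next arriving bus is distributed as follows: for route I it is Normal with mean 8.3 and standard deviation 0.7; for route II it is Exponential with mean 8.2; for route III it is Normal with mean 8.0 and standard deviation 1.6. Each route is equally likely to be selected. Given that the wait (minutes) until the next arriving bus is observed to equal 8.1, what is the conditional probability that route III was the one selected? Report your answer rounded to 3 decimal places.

0.296

Likelihoods f(8.1 | ·): I: 0.547124; II: 0.0454138; III: 0.248852.
Posterior ∝ prior × likelihood. Numerator for III: 0.333333·0.248852 = 0.0829508.
Normalizing constant: 0.333333·0.547124 + 0.333333·0.0454138 + 0.333333·0.248852 = 0.280463.
P(III | observation) = 0.0829508 / 0.280463 = 0.295763.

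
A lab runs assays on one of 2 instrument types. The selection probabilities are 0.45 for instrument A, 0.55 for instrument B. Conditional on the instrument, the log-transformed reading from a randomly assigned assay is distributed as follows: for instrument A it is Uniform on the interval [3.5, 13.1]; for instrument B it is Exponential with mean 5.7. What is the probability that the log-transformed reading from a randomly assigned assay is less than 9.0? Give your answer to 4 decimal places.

0.6944

Conditional on each instrument, P(X < 9.0): A: 0.572917; B: 0.793808.
By total probability, P(X < 9.0) = 0.45·0.572917 + 0.55·0.793808 = 0.694407.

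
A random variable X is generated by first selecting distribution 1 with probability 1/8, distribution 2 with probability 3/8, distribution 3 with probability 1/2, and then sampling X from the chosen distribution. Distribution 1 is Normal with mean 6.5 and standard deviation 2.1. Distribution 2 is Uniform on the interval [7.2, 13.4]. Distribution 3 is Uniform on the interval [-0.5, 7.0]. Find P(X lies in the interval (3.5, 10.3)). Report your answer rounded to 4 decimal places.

Conditional on each component, P(3.5 < X < 10.3): 1: 0.888251; 2: 0.5; 3: 0.466667.
By total probability, P(3.5 < X < 10.3) = 0.125·0.888251 + 0.375·0.5 + 0.5·0.466667 = 0.531865.

0.5319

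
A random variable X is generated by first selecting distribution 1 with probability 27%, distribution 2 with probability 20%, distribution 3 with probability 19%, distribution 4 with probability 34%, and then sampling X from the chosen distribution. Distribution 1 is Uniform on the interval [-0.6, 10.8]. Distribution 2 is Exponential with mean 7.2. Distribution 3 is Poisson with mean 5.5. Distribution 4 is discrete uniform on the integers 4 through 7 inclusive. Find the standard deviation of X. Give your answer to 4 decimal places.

Per component, 1: μ=5.1, E[X²]=36.84; 2: μ=7.2, E[X²]=103.68; 3: μ=5.5, E[X²]=35.75; 4: μ=5.5, E[X²]=31.5.
E[X] = 0.27·5.1 + 0.2·7.2 + 0.19·5.5 + 0.34·5.5 = 5.732.
E[X²] = 0.27·36.84 + 0.2·103.68 + 0.19·35.75 + 0.34·31.5 = 48.1853.
Var(X) = E[X²] − (E[X])² = 48.1853 − 32.8558 = 15.3295.
SD(X) = √15.3295 = 3.91529.

3.9153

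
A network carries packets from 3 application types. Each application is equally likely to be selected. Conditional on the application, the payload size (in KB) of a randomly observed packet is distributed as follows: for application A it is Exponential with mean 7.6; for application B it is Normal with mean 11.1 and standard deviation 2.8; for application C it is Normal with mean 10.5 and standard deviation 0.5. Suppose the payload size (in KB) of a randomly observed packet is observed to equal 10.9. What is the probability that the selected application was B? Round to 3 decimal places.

Likelihoods f(10.9 | ·): A: 0.0313557; B: 0.142116; C: 0.579383.
Posterior ∝ prior × likelihood. Numerator for B: 0.333333·0.142116 = 0.0473721.
Normalizing constant: 0.333333·0.0313557 + 0.333333·0.142116 + 0.333333·0.579383 = 0.250952.
P(B | observation) = 0.0473721 / 0.250952 = 0.18877.

0.189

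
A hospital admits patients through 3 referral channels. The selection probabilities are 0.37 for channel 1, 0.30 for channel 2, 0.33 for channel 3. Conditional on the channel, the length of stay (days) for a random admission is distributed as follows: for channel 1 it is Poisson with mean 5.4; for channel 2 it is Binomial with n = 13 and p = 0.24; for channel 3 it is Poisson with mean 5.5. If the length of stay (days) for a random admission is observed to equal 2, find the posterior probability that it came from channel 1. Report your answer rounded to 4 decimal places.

Likelihoods P(X=2 | ·): 1: 0.0658518; 2: 0.219516; 3: 0.0618124.
Posterior ∝ prior × likelihood. Numerator for 1: 0.37·0.0658518 = 0.0243651.
Normalizing constant: 0.37·0.0658518 + 0.3·0.219516 + 0.33·0.0618124 = 0.110618.
P(1 | observation) = 0.0243651 / 0.110618 = 0.220264.

0.2203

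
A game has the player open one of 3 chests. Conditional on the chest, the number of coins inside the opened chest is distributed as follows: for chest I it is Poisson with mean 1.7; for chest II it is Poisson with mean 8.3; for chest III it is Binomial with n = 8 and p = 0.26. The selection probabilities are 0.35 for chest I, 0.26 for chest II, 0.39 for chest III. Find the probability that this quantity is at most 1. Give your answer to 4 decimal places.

Conditional on each chest, P(X ≤ 1): I: 0.493246; II: 0.00231121; III: 0.342666.
By total probability, P(X ≤ 1) = 0.35·0.493246 + 0.26·0.00231121 + 0.39·0.342666 = 0.306877.

0.3069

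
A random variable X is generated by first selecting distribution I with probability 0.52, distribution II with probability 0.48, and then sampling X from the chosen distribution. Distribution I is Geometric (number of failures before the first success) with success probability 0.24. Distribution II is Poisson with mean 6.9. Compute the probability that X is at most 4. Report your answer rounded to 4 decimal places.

Conditional on each component, P(X ≤ 4): I: 0.746447; II: 0.182311.
By total probability, P(X ≤ 4) = 0.52·0.746447 + 0.48·0.182311 = 0.475662.

0.4757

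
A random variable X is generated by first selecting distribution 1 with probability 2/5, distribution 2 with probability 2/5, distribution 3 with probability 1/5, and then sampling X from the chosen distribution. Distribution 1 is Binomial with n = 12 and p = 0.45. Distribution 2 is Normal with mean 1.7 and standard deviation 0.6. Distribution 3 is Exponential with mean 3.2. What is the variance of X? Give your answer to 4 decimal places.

6.1376

Per component, 1: μ=5.4, E[X²]=32.13; 2: μ=1.7, E[X²]=3.25; 3: μ=3.2, E[X²]=20.48.
E[X] = 0.4·5.4 + 0.4·1.7 + 0.2·3.2 = 3.48.
E[X²] = 0.4·32.13 + 0.4·3.25 + 0.2·20.48 = 18.248.
Var(X) = E[X²] − (E[X])² = 18.248 − 12.1104 = 6.1376.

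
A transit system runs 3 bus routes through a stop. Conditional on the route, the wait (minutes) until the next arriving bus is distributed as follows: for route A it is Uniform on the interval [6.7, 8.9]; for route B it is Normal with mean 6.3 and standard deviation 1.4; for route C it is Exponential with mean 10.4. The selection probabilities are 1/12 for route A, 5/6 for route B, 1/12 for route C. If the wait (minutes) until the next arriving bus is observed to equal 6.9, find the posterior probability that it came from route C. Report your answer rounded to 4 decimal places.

Likelihoods f(6.9 | ·): A: 0.454545; B: 0.259955; C: 0.0495255.
Posterior ∝ prior × likelihood. Numerator for C: 0.0833333·0.0495255 = 0.00412713.
Normalizing constant: 0.0833333·0.454545 + 0.833333·0.259955 + 0.0833333·0.0495255 = 0.258635.
P(C | observation) = 0.00412713 / 0.258635 = 0.0159573.

0.0160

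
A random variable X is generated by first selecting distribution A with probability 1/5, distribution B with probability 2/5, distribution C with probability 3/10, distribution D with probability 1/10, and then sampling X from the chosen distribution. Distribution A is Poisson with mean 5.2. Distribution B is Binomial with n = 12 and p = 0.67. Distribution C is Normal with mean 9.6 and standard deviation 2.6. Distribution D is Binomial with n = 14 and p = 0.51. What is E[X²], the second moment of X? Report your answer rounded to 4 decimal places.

For each component E[X²] = Var + (mean)², giving A: 32.24; B: 67.2948; C: 98.92; D: 54.4782.
Overall E[X²] = 0.2·32.24 + 0.4·67.2948 + 0.3·98.92 + 0.1·54.4782 = 68.4897.

68.4897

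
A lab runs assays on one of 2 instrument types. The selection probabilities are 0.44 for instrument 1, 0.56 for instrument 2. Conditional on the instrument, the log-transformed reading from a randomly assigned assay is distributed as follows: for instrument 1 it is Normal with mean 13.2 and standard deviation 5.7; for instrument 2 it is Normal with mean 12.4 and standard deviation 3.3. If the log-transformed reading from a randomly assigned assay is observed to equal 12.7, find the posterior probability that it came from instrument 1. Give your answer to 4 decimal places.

0.3127

Likelihoods f(12.7 | ·): 1: 0.0697211; 2: 0.120393.
Posterior ∝ prior × likelihood. Numerator for 1: 0.44·0.0697211 = 0.0306773.
Normalizing constant: 0.44·0.0697211 + 0.56·0.120393 = 0.0980974.
P(1 | observation) = 0.0306773 / 0.0980974 = 0.312723.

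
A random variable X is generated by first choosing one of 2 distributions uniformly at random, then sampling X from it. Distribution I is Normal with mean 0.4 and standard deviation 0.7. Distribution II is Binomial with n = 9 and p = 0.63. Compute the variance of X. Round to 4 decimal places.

Per component, I: μ=0.4, E[X²]=0.65; II: μ=5.67, E[X²]=34.2468.
E[X] = 0.5·0.4 + 0.5·5.67 = 3.035.
E[X²] = 0.5·0.65 + 0.5·34.2468 = 17.4484.
Var(X) = E[X²] − (E[X])² = 17.4484 − 9.21123 = 8.23717.

8.2372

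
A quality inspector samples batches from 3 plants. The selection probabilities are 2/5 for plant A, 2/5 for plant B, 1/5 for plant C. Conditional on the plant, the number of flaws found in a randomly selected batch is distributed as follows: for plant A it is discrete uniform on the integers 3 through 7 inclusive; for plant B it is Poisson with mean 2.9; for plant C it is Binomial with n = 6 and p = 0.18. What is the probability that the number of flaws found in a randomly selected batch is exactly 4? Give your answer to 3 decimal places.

Conditional on each plant, P(X = 4): A: 0.2; B: 0.162154; C: 0.0105879.
By total probability, P(X = 4) = 0.4·0.2 + 0.4·0.162154 + 0.2·0.0105879 = 0.146979.

0.147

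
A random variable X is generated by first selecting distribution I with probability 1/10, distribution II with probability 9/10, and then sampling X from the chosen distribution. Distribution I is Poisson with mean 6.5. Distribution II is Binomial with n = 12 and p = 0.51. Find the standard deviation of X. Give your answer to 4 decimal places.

Per component, I: μ=6.5, E[X²]=48.75; II: μ=6.12, E[X²]=40.4532.
E[X] = 0.1·6.5 + 0.9·6.12 = 6.158.
E[X²] = 0.1·48.75 + 0.9·40.4532 = 41.2829.
Var(X) = E[X²] − (E[X])² = 41.2829 − 37.921 = 3.36192.
SD(X) = √3.36192 = 1.83355.

1.8336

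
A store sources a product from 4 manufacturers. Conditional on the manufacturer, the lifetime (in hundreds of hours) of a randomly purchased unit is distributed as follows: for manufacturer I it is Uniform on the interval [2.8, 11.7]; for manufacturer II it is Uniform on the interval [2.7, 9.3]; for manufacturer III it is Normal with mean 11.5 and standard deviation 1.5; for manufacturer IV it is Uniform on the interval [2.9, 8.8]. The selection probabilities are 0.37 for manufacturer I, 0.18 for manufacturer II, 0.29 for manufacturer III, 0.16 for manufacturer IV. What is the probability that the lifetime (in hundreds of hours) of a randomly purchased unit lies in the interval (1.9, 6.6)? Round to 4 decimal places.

Conditional on each manufacturer, P(1.9 < X < 6.6): I: 0.426966; II: 0.590909; III: 0.000544109; IV: 0.627119.
By total probability, P(1.9 < X < 6.6) = 0.37·0.426966 + 0.18·0.590909 + 0.29·0.000544109 + 0.16·0.627119 = 0.364838.

0.3648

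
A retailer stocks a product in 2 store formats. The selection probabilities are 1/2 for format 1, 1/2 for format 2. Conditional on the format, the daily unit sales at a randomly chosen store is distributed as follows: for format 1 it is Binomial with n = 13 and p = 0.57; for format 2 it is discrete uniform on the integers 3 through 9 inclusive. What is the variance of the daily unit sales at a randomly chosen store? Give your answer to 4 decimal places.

4.0902

Per component, 1: μ=7.41, E[X²]=58.0944; 2: μ=6, E[X²]=40.
E[X] = 0.5·7.41 + 0.5·6 = 6.705.
E[X²] = 0.5·58.0944 + 0.5·40 = 49.0472.
Var(X) = E[X²] − (E[X])² = 49.0472 − 44.957 = 4.09017.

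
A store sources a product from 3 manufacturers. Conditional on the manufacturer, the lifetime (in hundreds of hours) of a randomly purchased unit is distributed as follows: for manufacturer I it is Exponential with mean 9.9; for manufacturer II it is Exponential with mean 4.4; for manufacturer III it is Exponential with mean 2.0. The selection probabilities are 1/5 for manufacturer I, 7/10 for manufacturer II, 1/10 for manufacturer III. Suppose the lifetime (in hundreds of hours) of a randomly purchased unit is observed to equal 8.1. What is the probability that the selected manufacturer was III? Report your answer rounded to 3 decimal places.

Likelihoods f(8.1 | ·): I: 0.044569; II: 0.0360621; III: 0.00871119.
Posterior ∝ prior × likelihood. Numerator for III: 0.1·0.00871119 = 0.000871119.
Normalizing constant: 0.2·0.044569 + 0.7·0.0360621 + 0.1·0.00871119 = 0.0350284.
P(III | observation) = 0.000871119 / 0.0350284 = 0.0248689.

0.025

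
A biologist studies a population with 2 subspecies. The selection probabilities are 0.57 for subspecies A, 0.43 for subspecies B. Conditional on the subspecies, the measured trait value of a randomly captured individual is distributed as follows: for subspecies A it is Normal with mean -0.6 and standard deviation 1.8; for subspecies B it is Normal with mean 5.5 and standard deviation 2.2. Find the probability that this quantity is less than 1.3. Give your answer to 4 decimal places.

Conditional on each subspecies, P(X < 1.3): A: 0.854414; B: 0.0281252.
By total probability, P(X < 1.3) = 0.57·0.854414 + 0.43·0.0281252 = 0.49911.

0.4991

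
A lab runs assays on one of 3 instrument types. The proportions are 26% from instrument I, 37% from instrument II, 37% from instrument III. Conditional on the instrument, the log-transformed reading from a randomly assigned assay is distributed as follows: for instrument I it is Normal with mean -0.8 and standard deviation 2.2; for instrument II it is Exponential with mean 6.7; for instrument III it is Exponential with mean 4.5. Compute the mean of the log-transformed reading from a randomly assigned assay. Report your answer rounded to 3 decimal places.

3.936

Component means — I: -0.8; II: 6.7; III: 4.5.
E[X] = 0.26·-0.8 + 0.37·6.7 + 0.37·4.5 = 3.936.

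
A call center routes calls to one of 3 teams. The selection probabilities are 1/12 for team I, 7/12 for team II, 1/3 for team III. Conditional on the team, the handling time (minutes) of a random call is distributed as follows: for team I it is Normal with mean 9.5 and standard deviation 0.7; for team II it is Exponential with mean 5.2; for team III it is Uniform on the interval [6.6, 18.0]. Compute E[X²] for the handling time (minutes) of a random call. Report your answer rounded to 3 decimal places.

For each component E[X²] = Var + (mean)², giving I: 90.74; II: 54.08; III: 162.12.
Overall E[X²] = 0.0833333·90.74 + 0.583333·54.08 + 0.333333·162.12 = 93.1483.

93.148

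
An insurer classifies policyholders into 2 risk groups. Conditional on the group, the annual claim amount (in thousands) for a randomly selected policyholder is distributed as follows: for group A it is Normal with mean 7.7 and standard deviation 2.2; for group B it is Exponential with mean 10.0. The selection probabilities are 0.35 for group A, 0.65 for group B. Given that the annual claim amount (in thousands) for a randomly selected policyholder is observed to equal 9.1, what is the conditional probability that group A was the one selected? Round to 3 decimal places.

0.665

Likelihoods f(9.1 | ·): A: 0.148099; B: 0.0402524.
Posterior ∝ prior × likelihood. Numerator for A: 0.35·0.148099 = 0.0518346.
Normalizing constant: 0.35·0.148099 + 0.65·0.0402524 = 0.0779987.
P(A | observation) = 0.0518346 / 0.0779987 = 0.664557.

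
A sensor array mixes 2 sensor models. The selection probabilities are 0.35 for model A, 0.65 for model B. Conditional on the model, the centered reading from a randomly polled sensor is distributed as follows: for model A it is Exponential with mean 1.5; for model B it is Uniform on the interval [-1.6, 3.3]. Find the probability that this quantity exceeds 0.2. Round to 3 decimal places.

Conditional on each model, P(X > 0.2): A: 0.875173; B: 0.632653.
By total probability, P(X > 0.2) = 0.35·0.875173 + 0.65·0.632653 = 0.717535.

0.718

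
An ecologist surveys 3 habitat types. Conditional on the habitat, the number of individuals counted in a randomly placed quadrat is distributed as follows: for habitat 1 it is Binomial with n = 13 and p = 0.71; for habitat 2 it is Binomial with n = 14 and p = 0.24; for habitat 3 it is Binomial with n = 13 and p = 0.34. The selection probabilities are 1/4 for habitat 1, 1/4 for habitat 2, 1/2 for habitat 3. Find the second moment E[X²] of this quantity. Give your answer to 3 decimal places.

For each component E[X²] = Var + (mean)², giving 1: 87.8696; 2: 13.8432; 3: 22.4536.
Overall E[X²] = 0.25·87.8696 + 0.25·13.8432 + 0.5·22.4536 = 36.655.

36.655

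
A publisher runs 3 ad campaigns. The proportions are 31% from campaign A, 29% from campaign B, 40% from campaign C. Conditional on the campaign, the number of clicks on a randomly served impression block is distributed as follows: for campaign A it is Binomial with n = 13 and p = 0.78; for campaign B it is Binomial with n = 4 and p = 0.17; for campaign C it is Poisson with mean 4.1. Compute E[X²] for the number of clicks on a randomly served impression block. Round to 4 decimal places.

For each component E[X²] = Var + (mean)², giving A: 105.05; B: 1.0268; C: 20.91.
Overall E[X²] = 0.31·105.05 + 0.29·1.0268 + 0.4·20.91 = 41.2274.

41.2274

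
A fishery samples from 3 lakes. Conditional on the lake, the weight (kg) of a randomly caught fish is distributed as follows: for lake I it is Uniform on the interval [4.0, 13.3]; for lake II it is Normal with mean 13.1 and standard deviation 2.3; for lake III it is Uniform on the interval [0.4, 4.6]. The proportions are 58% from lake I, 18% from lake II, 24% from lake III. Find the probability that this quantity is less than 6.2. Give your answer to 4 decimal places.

0.3774

Conditional on each lake, P(X < 6.2): I: 0.236559; II: 0.0013499; III: 1.
By total probability, P(X < 6.2) = 0.58·0.236559 + 0.18·0.0013499 + 0.24·1 = 0.377447.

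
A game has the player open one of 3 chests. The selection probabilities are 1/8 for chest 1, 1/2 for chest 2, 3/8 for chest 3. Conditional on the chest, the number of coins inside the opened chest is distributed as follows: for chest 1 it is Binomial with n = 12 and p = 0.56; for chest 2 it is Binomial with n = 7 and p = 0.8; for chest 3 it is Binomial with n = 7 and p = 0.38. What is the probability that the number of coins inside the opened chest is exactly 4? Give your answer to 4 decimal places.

Conditional on each chest, P(X = 4): 1: 0.0683878; 2: 0.114688; 3: 0.173931.
By total probability, P(X = 4) = 0.125·0.0683878 + 0.5·0.114688 + 0.375·0.173931 = 0.131117.

0.1311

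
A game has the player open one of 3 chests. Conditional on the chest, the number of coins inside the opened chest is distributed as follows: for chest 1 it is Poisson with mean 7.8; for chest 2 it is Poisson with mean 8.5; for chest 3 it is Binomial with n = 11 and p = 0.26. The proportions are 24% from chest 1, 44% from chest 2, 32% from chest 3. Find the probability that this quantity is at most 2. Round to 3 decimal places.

Conditional on each chest, P(X ≤ 2): 1: 0.0160698; 2: 0.00928324; 3: 0.424661.
By total probability, P(X ≤ 2) = 0.24·0.0160698 + 0.44·0.00928324 + 0.32·0.424661 = 0.143833.

0.144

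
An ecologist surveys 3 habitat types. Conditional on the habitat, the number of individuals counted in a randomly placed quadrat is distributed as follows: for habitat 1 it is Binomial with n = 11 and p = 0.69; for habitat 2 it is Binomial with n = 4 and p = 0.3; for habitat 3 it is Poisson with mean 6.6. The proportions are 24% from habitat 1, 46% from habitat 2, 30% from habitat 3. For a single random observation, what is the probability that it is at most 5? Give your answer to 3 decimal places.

0.588

Conditional on each habitat, P(X ≤ 5): 1: 0.0900894; 2: 1; 3: 0.354673.
By total probability, P(X ≤ 5) = 0.24·0.0900894 + 0.46·1 + 0.3·0.354673 = 0.588023.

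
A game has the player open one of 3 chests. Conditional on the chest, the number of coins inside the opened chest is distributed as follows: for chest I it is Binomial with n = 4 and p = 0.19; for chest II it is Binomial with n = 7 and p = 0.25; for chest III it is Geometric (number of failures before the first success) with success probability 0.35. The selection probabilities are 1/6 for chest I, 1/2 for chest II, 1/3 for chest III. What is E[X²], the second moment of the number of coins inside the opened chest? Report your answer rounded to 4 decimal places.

For each component E[X²] = Var + (mean)², giving I: 1.1932; II: 4.375; III: 8.7551.
Overall E[X²] = 0.166667·1.1932 + 0.5·4.375 + 0.333333·8.7551 = 5.30473.

5.3047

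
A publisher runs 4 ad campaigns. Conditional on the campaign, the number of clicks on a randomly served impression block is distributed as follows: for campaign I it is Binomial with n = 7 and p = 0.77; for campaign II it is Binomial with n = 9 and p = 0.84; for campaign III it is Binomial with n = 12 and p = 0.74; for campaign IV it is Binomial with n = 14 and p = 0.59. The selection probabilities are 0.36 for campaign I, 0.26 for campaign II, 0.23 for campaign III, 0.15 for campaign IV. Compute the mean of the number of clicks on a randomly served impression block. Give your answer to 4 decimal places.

7.1874

Component means — I: 5.39; II: 7.56; III: 8.88; IV: 8.26.
E[X] = 0.36·5.39 + 0.26·7.56 + 0.23·8.88 + 0.15·8.26 = 7.1874.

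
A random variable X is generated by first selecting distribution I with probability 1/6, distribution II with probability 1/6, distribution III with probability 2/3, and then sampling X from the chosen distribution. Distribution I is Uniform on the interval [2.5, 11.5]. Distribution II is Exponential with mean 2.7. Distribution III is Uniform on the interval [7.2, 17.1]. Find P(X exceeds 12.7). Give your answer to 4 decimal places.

0.2978

Conditional on each component, P(X > 12.7): I: 0; II: 0.00906165; III: 0.444444.
By total probability, P(X > 12.7) = 0.166667·0 + 0.166667·0.00906165 + 0.666667·0.444444 = 0.297807.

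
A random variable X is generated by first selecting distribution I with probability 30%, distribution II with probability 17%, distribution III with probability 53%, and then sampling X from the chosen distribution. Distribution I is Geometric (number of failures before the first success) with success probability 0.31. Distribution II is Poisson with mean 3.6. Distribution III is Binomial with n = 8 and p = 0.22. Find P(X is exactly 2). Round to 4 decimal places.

Conditional on each component, P(X = 2): I: 0.147591; II: 0.177058; III: 0.30519.
By total probability, P(X = 2) = 0.3·0.147591 + 0.17·0.177058 + 0.53·0.30519 = 0.236128.

0.2361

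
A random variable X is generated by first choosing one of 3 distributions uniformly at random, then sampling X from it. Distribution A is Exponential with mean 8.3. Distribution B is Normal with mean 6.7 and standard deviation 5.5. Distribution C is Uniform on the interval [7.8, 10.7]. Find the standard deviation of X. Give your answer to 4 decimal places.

5.8641

Per component, A: μ=8.3, E[X²]=137.78; B: μ=6.7, E[X²]=75.14; C: μ=9.25, E[X²]=86.2633.
E[X] = 0.333333·8.3 + 0.333333·6.7 + 0.333333·9.25 = 8.08333.
E[X²] = 0.333333·137.78 + 0.333333·75.14 + 0.333333·86.2633 = 99.7278.
Var(X) = E[X²] − (E[X])² = 99.7278 − 65.3403 = 34.3875.
SD(X) = √34.3875 = 5.86409.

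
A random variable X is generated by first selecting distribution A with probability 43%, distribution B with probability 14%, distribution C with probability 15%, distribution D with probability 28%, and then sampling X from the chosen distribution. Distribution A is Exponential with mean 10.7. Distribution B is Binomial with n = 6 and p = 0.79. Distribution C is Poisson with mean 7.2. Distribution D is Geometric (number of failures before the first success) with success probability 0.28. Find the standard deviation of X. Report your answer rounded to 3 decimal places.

Per component, A: μ=10.7, E[X²]=228.98; B: μ=4.74, E[X²]=23.463; C: μ=7.2, E[X²]=59.04; D: μ=2.57143, E[X²]=15.7959.
E[X] = 0.43·10.7 + 0.14·4.74 + 0.15·7.2 + 0.28·2.57143 = 7.0646.
E[X²] = 0.43·228.98 + 0.14·23.463 + 0.15·59.04 + 0.28·15.7959 = 115.025.
Var(X) = E[X²] − (E[X])² = 115.025 − 49.9086 = 65.1165.
SD(X) = √65.1165 = 8.06948.

8.069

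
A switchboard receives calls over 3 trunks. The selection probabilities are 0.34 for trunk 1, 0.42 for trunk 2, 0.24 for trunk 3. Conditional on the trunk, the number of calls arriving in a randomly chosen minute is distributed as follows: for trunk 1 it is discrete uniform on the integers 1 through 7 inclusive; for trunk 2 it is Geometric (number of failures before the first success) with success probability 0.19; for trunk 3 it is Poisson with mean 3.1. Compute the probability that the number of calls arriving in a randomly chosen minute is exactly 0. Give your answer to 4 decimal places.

0.0906

Conditional on each trunk, P(X = 0): 1: 0; 2: 0.19; 3: 0.0450492.
By total probability, P(X = 0) = 0.34·0 + 0.42·0.19 + 0.24·0.0450492 = 0.0906118.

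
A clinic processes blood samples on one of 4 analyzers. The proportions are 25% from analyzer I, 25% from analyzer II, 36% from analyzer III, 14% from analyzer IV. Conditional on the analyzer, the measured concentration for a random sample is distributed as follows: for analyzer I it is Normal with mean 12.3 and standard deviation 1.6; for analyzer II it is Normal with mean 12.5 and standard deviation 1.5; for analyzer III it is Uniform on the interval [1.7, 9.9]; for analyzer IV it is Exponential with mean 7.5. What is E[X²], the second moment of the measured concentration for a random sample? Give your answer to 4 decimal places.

107.9651

For each component E[X²] = Var + (mean)², giving I: 153.85; II: 158.5; III: 39.2433; IV: 112.5.
Overall E[X²] = 0.25·153.85 + 0.25·158.5 + 0.36·39.2433 + 0.14·112.5 = 107.965.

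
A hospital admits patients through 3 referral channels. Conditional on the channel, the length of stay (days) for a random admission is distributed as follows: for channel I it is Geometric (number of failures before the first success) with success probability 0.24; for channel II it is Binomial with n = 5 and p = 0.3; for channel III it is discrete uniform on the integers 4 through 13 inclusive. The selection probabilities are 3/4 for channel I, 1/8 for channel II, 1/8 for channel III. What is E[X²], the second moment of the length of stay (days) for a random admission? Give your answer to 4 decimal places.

For each component E[X²] = Var + (mean)², giving I: 23.2222; II: 3.3; III: 80.5.
Overall E[X²] = 0.75·23.2222 + 0.125·3.3 + 0.125·80.5 = 27.8917.

27.8917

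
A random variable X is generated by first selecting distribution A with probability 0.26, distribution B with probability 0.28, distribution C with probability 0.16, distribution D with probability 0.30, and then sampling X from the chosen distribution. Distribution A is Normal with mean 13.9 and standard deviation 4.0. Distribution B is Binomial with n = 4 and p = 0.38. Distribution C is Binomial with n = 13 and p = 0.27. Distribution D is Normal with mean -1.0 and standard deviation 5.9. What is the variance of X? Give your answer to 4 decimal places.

Per component, A: μ=13.9, E[X²]=209.21; B: μ=1.52, E[X²]=3.2528; C: μ=3.51, E[X²]=14.8824; D: μ=-1, E[X²]=35.81.
E[X] = 0.26·13.9 + 0.28·1.52 + 0.16·3.51 + 0.3·-1 = 4.3012.
E[X²] = 0.26·209.21 + 0.28·3.2528 + 0.16·14.8824 + 0.3·35.81 = 68.4296.
Var(X) = E[X²] − (E[X])² = 68.4296 − 18.5003 = 49.9292.

49.9292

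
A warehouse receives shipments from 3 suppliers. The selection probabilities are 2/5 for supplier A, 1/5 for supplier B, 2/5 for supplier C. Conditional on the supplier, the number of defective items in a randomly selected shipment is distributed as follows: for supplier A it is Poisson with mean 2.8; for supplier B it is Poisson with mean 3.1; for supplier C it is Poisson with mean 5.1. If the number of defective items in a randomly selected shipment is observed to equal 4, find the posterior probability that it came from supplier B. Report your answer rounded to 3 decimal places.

Likelihoods P(X=4 | ·): A: 0.155739; B: 0.17335; C: 0.171857.
Posterior ∝ prior × likelihood. Numerator for B: 0.2·0.17335 = 0.0346699.
Normalizing constant: 0.4·0.155739 + 0.2·0.17335 + 0.4·0.171857 = 0.165708.
P(B | observation) = 0.0346699 / 0.165708 = 0.209223.

0.209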